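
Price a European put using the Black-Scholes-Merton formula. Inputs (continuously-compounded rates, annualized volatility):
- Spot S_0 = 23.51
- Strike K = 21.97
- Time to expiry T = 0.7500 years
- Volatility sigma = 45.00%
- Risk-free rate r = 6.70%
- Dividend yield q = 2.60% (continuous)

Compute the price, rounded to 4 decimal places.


d1 = (ln(S/K) + (r - q + 0.5*sigma^2) * T) / (sigma * sqrt(T)) = 0.44760164
d2 = d1 - sigma * sqrt(T) = 0.05789021
exp(-rT) = 0.95099165; exp(-qT) = 0.98068890
P = K * exp(-rT) * N(-d2) - S_0 * exp(-qT) * N(-d1)
N(-d1) = 0.32722036; N(-d2) = 0.47691804
P = 21.9700 * 0.95099165 * 0.47691804 - 23.5100 * 0.98068890 * 0.32722036 = 2.4200

Answer: Price = 2.4200


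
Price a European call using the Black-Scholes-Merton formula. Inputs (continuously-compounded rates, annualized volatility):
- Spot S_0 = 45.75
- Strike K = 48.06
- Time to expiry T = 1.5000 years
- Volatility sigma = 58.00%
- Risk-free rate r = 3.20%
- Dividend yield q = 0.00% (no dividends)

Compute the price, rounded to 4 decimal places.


Answer: Price = 12.6768

Derivation:
d1 = (ln(S/K) + (r - q + 0.5*sigma^2) * T) / (sigma * sqrt(T)) = 0.35340444
d2 = d1 - sigma * sqrt(T) = -0.35694758
exp(-rT) = 0.95313379; exp(-qT) = 1.00000000
C = S_0 * exp(-qT) * N(d1) - K * exp(-rT) * N(d2)
N(d1) = 0.63810737; N(d2) = 0.36056552
C = 45.7500 * 1.00000000 * 0.63810737 - 48.0600 * 0.95313379 * 0.36056552 = 12.6768


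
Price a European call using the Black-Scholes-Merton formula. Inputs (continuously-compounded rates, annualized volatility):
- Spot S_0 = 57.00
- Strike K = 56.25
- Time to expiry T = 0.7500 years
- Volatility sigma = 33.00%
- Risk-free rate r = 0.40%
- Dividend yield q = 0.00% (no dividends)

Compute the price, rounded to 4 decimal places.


Answer: Price = 6.8941

Derivation:
d1 = (ln(S/K) + (r - q + 0.5*sigma^2) * T) / (sigma * sqrt(T)) = 0.19973774
d2 = d1 - sigma * sqrt(T) = -0.08605064
exp(-rT) = 0.99700450; exp(-qT) = 1.00000000
C = S_0 * exp(-qT) * N(d1) - K * exp(-rT) * N(d2)
N(d1) = 0.57915715; N(d2) = 0.46571308
C = 57.0000 * 1.00000000 * 0.57915715 - 56.2500 * 0.99700450 * 0.46571308 = 6.8941


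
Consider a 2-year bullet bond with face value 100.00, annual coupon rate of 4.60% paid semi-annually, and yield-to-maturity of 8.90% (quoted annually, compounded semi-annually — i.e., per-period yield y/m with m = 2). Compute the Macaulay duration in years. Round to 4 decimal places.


Coupon per period c = face * coupon_rate / m = 2.300000
Periods per year m = 2; per-period yield y/m = 0.044500
Number of cashflows N = 4
Cashflows (t years, CF_t, discount factor 1/(1+y/m)^(m*t), PV):
  t = 0.5000: CF_t = 2.300000, DF = 0.957396, PV = 2.202011
  t = 1.0000: CF_t = 2.300000, DF = 0.916607, PV = 2.108196
  t = 1.5000: CF_t = 2.300000, DF = 0.877556, PV = 2.018378
  t = 2.0000: CF_t = 102.300000, DF = 0.840168, PV = 85.949204
Price P = sum_t PV_t = 92.277788
Macaulay numerator sum_t t * PV_t:
  t * PV_t at t = 0.5000: 1.101005
  t * PV_t at t = 1.0000: 2.108196
  t * PV_t at t = 1.5000: 3.027567
  t * PV_t at t = 2.0000: 171.898407
Macaulay duration D = (sum_t t * PV_t) / P = 178.135175 / 92.277788 = 1.930423

Answer: Macaulay duration = 1.9304 years


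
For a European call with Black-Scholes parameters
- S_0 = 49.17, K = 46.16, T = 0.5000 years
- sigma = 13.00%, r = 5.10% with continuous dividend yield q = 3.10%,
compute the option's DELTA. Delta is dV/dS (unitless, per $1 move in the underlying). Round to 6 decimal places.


Answer: Delta = 0.787785

Derivation:
d1 = 0.8419472493; d2 = 0.7500233678
phi(d1) = 0.2798850996; exp(-qT) = 0.9846195068; exp(-rT) = 0.9748223790
N(d1) = 0.8000912595
Delta = exp(-qT) * N(d1) = 0.9846195068 * 0.8000912595 = 0.787785


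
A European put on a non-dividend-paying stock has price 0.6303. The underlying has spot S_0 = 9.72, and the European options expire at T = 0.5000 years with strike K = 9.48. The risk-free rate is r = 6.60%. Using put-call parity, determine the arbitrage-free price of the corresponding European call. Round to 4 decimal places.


Answer: Call price = 1.1780

Derivation:
Put-call parity: C - P = S_0 * exp(-qT) - K * exp(-rT).
S_0 * exp(-qT) = 9.7200 * 1.00000000 = 9.72000000
K * exp(-rT) = 9.4800 * 0.96753856 = 9.17226554
C = P + S*exp(-qT) - K*exp(-rT)
C = 0.6303 + 9.72000000 - 9.17226554 = 1.1780


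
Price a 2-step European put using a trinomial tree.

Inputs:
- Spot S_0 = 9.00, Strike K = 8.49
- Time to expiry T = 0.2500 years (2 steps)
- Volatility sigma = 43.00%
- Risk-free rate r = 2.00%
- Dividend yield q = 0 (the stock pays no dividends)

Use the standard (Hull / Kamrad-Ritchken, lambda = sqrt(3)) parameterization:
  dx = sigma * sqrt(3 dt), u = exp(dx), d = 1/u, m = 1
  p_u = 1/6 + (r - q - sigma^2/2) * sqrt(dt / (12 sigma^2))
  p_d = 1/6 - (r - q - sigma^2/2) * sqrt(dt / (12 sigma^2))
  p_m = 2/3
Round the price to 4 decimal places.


Answer: Price = V(0,0) = 0.4906

Derivation:
dt = T/N = 0.125000; dx = sigma*sqrt(3*dt) = 0.263320
u = exp(dx) = 1.301243; d = 1/u = 0.768496
p_u = 0.149470, p_m = 0.666667, p_d = 0.183863
Discount per step: exp(-r*dt) = 0.997503
Stock lattice S(k, j) with j the centered position index:
  k=0: S(0,+0) = 9.0000
  k=1: S(1,-1) = 6.9165; S(1,+0) = 9.0000; S(1,+1) = 11.7112
  k=2: S(2,-2) = 5.3153; S(2,-1) = 6.9165; S(2,+0) = 9.0000; S(2,+1) = 11.7112; S(2,+2) = 15.2391
Terminal payoffs V(N, j) = max(K - S_T, 0):
  V(2,-2) = 3.174727; V(2,-1) = 1.573538; V(2,+0) = 0.000000; V(2,+1) = 0.000000; V(2,+2) = 0.000000
Backward induction: V(k, j) = exp(-r*dt) * [p_u * V(k+1, j+1) + p_m * V(k+1, j) + p_d * V(k+1, j-1)]
  V(1,-1) = exp(-r*dt) * [p_u*0.000000 + p_m*1.573538 + p_d*3.174727] = 1.628663
  V(1,+0) = exp(-r*dt) * [p_u*0.000000 + p_m*0.000000 + p_d*1.573538] = 0.288593
  V(1,+1) = exp(-r*dt) * [p_u*0.000000 + p_m*0.000000 + p_d*0.000000] = 0.000000
  V(0,+0) = exp(-r*dt) * [p_u*0.000000 + p_m*0.288593 + p_d*1.628663] = 0.490618


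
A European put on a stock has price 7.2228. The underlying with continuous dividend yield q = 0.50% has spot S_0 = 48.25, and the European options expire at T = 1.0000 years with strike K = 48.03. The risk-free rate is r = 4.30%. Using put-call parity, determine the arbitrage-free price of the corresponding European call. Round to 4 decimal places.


Answer: Call price = 9.2237

Derivation:
Put-call parity: C - P = S_0 * exp(-qT) - K * exp(-rT).
S_0 * exp(-qT) = 48.2500 * 0.99501248 = 48.00935212
K * exp(-rT) = 48.0300 * 0.95791139 = 46.00848406
C = P + S*exp(-qT) - K*exp(-rT)
C = 7.2228 + 48.00935212 - 46.00848406 = 9.2237


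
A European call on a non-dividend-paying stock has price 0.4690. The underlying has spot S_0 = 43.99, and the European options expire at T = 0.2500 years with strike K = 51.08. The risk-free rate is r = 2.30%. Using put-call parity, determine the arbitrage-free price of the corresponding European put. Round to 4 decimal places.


Answer: Put price = 7.2661

Derivation:
Put-call parity: C - P = S_0 * exp(-qT) - K * exp(-rT).
S_0 * exp(-qT) = 43.9900 * 1.00000000 = 43.99000000
K * exp(-rT) = 51.0800 * 0.99426650 = 50.78713280
P = C - S*exp(-qT) + K*exp(-rT)
P = 0.4690 - 43.99000000 + 50.78713280 = 7.2661


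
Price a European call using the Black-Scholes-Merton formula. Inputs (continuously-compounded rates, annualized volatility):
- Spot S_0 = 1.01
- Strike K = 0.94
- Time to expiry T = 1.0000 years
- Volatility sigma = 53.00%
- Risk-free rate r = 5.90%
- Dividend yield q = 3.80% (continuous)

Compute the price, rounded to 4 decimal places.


d1 = (ln(S/K) + (r - q + 0.5*sigma^2) * T) / (sigma * sqrt(T)) = 0.44014290
d2 = d1 - sigma * sqrt(T) = -0.08985710
exp(-rT) = 0.94270677; exp(-qT) = 0.96271294
C = S_0 * exp(-qT) * N(d1) - K * exp(-rT) * N(d2)
N(d1) = 0.67008319; N(d2) = 0.46420038
C = 1.0100 * 0.96271294 * 0.67008319 - 0.9400 * 0.94270677 * 0.46420038 = 0.2402

Answer: Price = 0.2402


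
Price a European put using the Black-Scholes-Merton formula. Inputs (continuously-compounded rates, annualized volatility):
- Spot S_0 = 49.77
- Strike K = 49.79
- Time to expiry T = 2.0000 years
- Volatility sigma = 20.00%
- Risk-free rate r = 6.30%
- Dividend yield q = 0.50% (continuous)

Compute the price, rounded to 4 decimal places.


d1 = (ln(S/K) + (r - q + 0.5*sigma^2) * T) / (sigma * sqrt(T)) = 0.55012283
d2 = d1 - sigma * sqrt(T) = 0.26728011
exp(-rT) = 0.88161485; exp(-qT) = 0.99004983
P = K * exp(-rT) * N(-d2) - S_0 * exp(-qT) * N(-d1)
N(-d1) = 0.29111757; N(-d2) = 0.39462675
P = 49.7900 * 0.88161485 * 0.39462675 - 49.7700 * 0.99004983 * 0.29111757 = 2.9776

Answer: Price = 2.9776


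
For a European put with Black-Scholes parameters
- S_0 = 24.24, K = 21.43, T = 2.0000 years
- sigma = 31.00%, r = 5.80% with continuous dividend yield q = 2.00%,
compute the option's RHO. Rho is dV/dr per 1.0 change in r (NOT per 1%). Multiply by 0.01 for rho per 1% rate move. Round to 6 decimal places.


Answer: Rho = -15.534515

Derivation:
d1 = 0.6736044080; d2 = 0.2351982036
phi(d1) = 0.3179662664; exp(-qT) = 0.9607894392; exp(-rT) = 0.8904752233
N(-d2) = 0.4070274501
Rho = -K*T*exp(-rT)*N(-d2) = -21.4300 * 2.0000 * 0.8904752233 * 0.4070274501 = -15.534515


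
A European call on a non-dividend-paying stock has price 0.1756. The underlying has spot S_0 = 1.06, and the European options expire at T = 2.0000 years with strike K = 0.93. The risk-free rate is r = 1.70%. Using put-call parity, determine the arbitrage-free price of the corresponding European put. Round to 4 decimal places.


Answer: Put price = 0.0145

Derivation:
Put-call parity: C - P = S_0 * exp(-qT) - K * exp(-rT).
S_0 * exp(-qT) = 1.0600 * 1.00000000 = 1.06000000
K * exp(-rT) = 0.9300 * 0.96657150 = 0.89891150
P = C - S*exp(-qT) + K*exp(-rT)
P = 0.1756 - 1.06000000 + 0.89891150 = 0.0145


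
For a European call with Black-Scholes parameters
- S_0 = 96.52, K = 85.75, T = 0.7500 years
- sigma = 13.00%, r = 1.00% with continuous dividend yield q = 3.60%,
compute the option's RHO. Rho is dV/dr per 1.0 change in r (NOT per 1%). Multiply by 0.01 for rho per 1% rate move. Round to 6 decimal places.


Answer: Rho = 50.701255

Derivation:
d1 = 0.9339897870; d2 = 0.8214064845
phi(d1) = 0.2579196970; exp(-qT) = 0.9733612415; exp(-rT) = 0.9925280548
N(d2) = 0.7942926144
Rho = K*T*exp(-rT)*N(d2) = 85.7500 * 0.7500 * 0.9925280548 * 0.7942926144 = 50.701255


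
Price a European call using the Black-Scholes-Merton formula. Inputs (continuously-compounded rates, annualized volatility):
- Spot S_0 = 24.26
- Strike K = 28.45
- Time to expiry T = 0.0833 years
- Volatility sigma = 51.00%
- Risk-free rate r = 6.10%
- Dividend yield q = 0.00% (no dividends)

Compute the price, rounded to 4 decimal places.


d1 = (ln(S/K) + (r - q + 0.5*sigma^2) * T) / (sigma * sqrt(T)) = -0.97425129
d2 = d1 - sigma * sqrt(T) = -1.12144616
exp(-rT) = 0.99493159; exp(-qT) = 1.00000000
C = S_0 * exp(-qT) * N(d1) - K * exp(-rT) * N(d2)
N(d1) = 0.16496589; N(d2) = 0.13104900
C = 24.2600 * 1.00000000 * 0.16496589 - 28.4500 * 0.99493159 * 0.13104900 = 0.2926

Answer: Price = 0.2926


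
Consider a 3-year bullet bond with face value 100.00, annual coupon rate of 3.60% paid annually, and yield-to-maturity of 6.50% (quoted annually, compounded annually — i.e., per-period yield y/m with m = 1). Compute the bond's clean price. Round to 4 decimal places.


Answer: Price = 92.3194

Derivation:
Coupon per period c = face * coupon_rate / m = 3.600000
Periods per year m = 1; per-period yield y/m = 0.065000
Number of cashflows N = 3
Cashflows (t years, CF_t, discount factor 1/(1+y/m)^(m*t), PV):
  t = 1.0000: CF_t = 3.600000, DF = 0.938967, PV = 3.380282
  t = 2.0000: CF_t = 3.600000, DF = 0.881659, PV = 3.173973
  t = 3.0000: CF_t = 103.600000, DF = 0.827849, PV = 85.765166
Price P = sum_t PV_t = 92.319421


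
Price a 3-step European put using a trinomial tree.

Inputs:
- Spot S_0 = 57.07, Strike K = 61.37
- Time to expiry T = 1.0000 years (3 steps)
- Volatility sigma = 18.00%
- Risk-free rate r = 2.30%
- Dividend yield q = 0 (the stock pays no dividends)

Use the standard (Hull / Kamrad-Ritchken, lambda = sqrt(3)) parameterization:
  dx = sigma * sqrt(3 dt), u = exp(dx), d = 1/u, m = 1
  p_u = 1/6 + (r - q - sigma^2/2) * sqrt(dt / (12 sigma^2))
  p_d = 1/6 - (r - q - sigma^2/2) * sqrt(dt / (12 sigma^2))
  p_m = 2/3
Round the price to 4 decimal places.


dt = T/N = 0.333333; dx = sigma*sqrt(3*dt) = 0.180000
u = exp(dx) = 1.197217; d = 1/u = 0.835270
p_u = 0.172963, p_m = 0.666667, p_d = 0.160370
Discount per step: exp(-r*dt) = 0.992363
Stock lattice S(k, j) with j the centered position index:
  k=0: S(0,+0) = 57.0700
  k=1: S(1,-1) = 47.6689; S(1,+0) = 57.0700; S(1,+1) = 68.3252
  k=2: S(2,-2) = 39.8164; S(2,-1) = 47.6689; S(2,+0) = 57.0700; S(2,+1) = 68.3252; S(2,+2) = 81.8001
  k=3: S(3,-3) = 33.2574; S(3,-2) = 39.8164; S(3,-1) = 47.6689; S(3,+0) = 57.0700; S(3,+1) = 68.3252; S(3,+2) = 81.8001; S(3,+3) = 97.9325
Terminal payoffs V(N, j) = max(K - S_T, 0):
  V(3,-3) = 28.112557; V(3,-2) = 21.553612; V(3,-1) = 13.701129; V(3,+0) = 4.300000; V(3,+1) = 0.000000; V(3,+2) = 0.000000; V(3,+3) = 0.000000
Backward induction: V(k, j) = exp(-r*dt) * [p_u * V(k+1, j+1) + p_m * V(k+1, j) + p_d * V(k+1, j-1)]
  V(2,-2) = exp(-r*dt) * [p_u*13.701129 + p_m*21.553612 + p_d*28.112557] = 21.085011
  V(2,-1) = exp(-r*dt) * [p_u*4.300000 + p_m*13.701129 + p_d*21.553612] = 13.232548
  V(2,+0) = exp(-r*dt) * [p_u*0.000000 + p_m*4.300000 + p_d*13.701129] = 5.025247
  V(2,+1) = exp(-r*dt) * [p_u*0.000000 + p_m*0.000000 + p_d*4.300000] = 0.684326
  V(2,+2) = exp(-r*dt) * [p_u*0.000000 + p_m*0.000000 + p_d*0.000000] = 0.000000
  V(1,-1) = exp(-r*dt) * [p_u*5.025247 + p_m*13.232548 + p_d*21.085011] = 12.972454
  V(1,+0) = exp(-r*dt) * [p_u*0.684326 + p_m*5.025247 + p_d*13.232548] = 5.547939
  V(1,+1) = exp(-r*dt) * [p_u*0.000000 + p_m*0.684326 + p_d*5.025247] = 1.252479
  V(0,+0) = exp(-r*dt) * [p_u*1.252479 + p_m*5.547939 + p_d*12.972454] = 5.949864

Answer: Price = V(0,0) = 5.9499


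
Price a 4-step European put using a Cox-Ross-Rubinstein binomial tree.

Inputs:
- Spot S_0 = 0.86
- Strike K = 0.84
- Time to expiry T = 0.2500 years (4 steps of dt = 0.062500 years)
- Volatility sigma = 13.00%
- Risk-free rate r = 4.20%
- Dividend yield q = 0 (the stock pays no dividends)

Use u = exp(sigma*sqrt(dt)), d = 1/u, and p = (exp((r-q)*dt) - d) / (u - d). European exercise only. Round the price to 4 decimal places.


Answer: Price = V(0,0) = 0.0114

Derivation:
dt = T/N = 0.062500
u = exp(sigma*sqrt(dt)) = 1.033034; d = 1/u = 0.968022
p = (exp((r-q)*dt) - d) / (u - d) = 0.532306
Discount per step: exp(-r*dt) = 0.997378
Stock lattice S(k, i) with i counting down-moves:
  k=0: S(0,0) = 0.8600
  k=1: S(1,0) = 0.8884; S(1,1) = 0.8325
  k=2: S(2,0) = 0.9178; S(2,1) = 0.8600; S(2,2) = 0.8059
  k=3: S(3,0) = 0.9481; S(3,1) = 0.8884; S(3,2) = 0.8325; S(3,3) = 0.7801
  k=4: S(4,0) = 0.9794; S(4,1) = 0.9178; S(4,2) = 0.8600; S(4,3) = 0.8059; S(4,4) = 0.7552
Terminal payoffs V(N, i) = max(K - S_T, 0):
  V(4,0) = 0.000000; V(4,1) = 0.000000; V(4,2) = 0.000000; V(4,3) = 0.034122; V(4,4) = 0.084838
Backward induction: V(k, i) = exp(-r*dt) * [p * V(k+1, i) + (1-p) * V(k+1, i+1)].
  V(3,0) = exp(-r*dt) * [p*0.000000 + (1-p)*0.000000] = 0.000000
  V(3,1) = exp(-r*dt) * [p*0.000000 + (1-p)*0.000000] = 0.000000
  V(3,2) = exp(-r*dt) * [p*0.000000 + (1-p)*0.034122] = 0.015917
  V(3,3) = exp(-r*dt) * [p*0.034122 + (1-p)*0.084838] = 0.057690
  V(2,0) = exp(-r*dt) * [p*0.000000 + (1-p)*0.000000] = 0.000000
  V(2,1) = exp(-r*dt) * [p*0.000000 + (1-p)*0.015917] = 0.007425
  V(2,2) = exp(-r*dt) * [p*0.015917 + (1-p)*0.057690] = 0.035361
  V(1,0) = exp(-r*dt) * [p*0.000000 + (1-p)*0.007425] = 0.003463
  V(1,1) = exp(-r*dt) * [p*0.007425 + (1-p)*0.035361] = 0.020437
  V(0,0) = exp(-r*dt) * [p*0.003463 + (1-p)*0.020437] = 0.011372


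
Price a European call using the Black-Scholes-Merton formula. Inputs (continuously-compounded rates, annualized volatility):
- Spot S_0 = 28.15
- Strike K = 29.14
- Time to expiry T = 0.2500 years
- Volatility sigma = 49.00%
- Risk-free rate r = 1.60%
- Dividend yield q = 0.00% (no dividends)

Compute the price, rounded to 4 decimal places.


d1 = (ln(S/K) + (r - q + 0.5*sigma^2) * T) / (sigma * sqrt(T)) = -0.00225284
d2 = d1 - sigma * sqrt(T) = -0.24725284
exp(-rT) = 0.99600799; exp(-qT) = 1.00000000
C = S_0 * exp(-qT) * N(d1) - K * exp(-rT) * N(d2)
N(d1) = 0.49910125; N(d2) = 0.40235628
C = 28.1500 * 1.00000000 * 0.49910125 - 29.1400 * 0.99600799 * 0.40235628 = 2.3718

Answer: Price = 2.3718


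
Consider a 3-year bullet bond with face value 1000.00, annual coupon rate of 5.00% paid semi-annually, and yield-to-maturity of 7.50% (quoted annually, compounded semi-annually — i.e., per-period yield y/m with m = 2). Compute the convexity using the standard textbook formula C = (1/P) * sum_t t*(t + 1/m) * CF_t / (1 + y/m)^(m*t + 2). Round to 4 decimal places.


Answer: Convexity = 8.9599

Derivation:
Coupon per period c = face * coupon_rate / m = 25.000000
Periods per year m = 2; per-period yield y/m = 0.037500
Number of cashflows N = 6
Cashflows (t years, CF_t, discount factor 1/(1+y/m)^(m*t), PV):
  t = 0.5000: CF_t = 25.000000, DF = 0.963855, PV = 24.096386
  t = 1.0000: CF_t = 25.000000, DF = 0.929017, PV = 23.225432
  t = 1.5000: CF_t = 25.000000, DF = 0.895438, PV = 22.385958
  t = 2.0000: CF_t = 25.000000, DF = 0.863073, PV = 21.576827
  t = 2.5000: CF_t = 25.000000, DF = 0.831878, PV = 20.796942
  t = 3.0000: CF_t = 1025.000000, DF = 0.801810, PV = 821.855059
Price P = sum_t PV_t = 933.936605
Convexity numerator sum_t t*(t + 1/m) * CF_t / (1+y/m)^(m*t + 2):
  t = 0.5000: term = 11.192979
  t = 1.0000: term = 32.365241
  t = 1.5000: term = 62.390826
  t = 2.0000: term = 100.226227
  t = 2.5000: term = 144.905388
  t = 3.0000: term = 8016.934243
Convexity = (1/P) * sum = 8368.014904 / 933.936605 = 8.959939


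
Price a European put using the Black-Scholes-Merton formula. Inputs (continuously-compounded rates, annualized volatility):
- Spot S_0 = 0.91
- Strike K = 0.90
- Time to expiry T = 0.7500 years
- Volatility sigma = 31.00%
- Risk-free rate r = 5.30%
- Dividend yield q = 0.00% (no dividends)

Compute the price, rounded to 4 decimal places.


d1 = (ln(S/K) + (r - q + 0.5*sigma^2) * T) / (sigma * sqrt(T)) = 0.32345522
d2 = d1 - sigma * sqrt(T) = 0.05498735
exp(-rT) = 0.96102967; exp(-qT) = 1.00000000
P = K * exp(-rT) * N(-d2) - S_0 * exp(-qT) * N(-d1)
N(-d1) = 0.37317526; N(-d2) = 0.47807427
P = 0.9000 * 0.96102967 * 0.47807427 - 0.9100 * 1.00000000 * 0.37317526 = 0.0739

Answer: Price = 0.0739


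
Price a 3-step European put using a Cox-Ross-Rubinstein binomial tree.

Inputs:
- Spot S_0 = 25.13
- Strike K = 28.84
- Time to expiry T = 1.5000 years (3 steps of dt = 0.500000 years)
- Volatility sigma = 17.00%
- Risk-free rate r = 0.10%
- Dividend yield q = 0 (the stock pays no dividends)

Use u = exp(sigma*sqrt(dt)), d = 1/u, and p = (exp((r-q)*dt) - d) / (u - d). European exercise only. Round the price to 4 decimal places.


dt = T/N = 0.500000
u = exp(sigma*sqrt(dt)) = 1.127732; d = 1/u = 0.886736
p = (exp((r-q)*dt) - d) / (u - d) = 0.472059
Discount per step: exp(-r*dt) = 0.999500
Stock lattice S(k, i) with i counting down-moves:
  k=0: S(0,0) = 25.1300
  k=1: S(1,0) = 28.3399; S(1,1) = 22.2837
  k=2: S(2,0) = 31.9598; S(2,1) = 25.1300; S(2,2) = 19.7597
  k=3: S(3,0) = 36.0421; S(3,1) = 28.3399; S(3,2) = 22.2837; S(3,3) = 17.5217
Terminal payoffs V(N, i) = max(K - S_T, 0):
  V(3,0) = 0.000000; V(3,1) = 0.500106; V(3,2) = 6.556328; V(3,3) = 11.318339
Backward induction: V(k, i) = exp(-r*dt) * [p * V(k+1, i) + (1-p) * V(k+1, i+1)].
  V(2,0) = exp(-r*dt) * [p*0.000000 + (1-p)*0.500106] = 0.263894
  V(2,1) = exp(-r*dt) * [p*0.500106 + (1-p)*6.556328] = 3.695584
  V(2,2) = exp(-r*dt) * [p*6.556328 + (1-p)*11.318339] = 9.065853
  V(1,0) = exp(-r*dt) * [p*0.263894 + (1-p)*3.695584] = 2.074585
  V(1,1) = exp(-r*dt) * [p*3.695584 + (1-p)*9.065853] = 6.527503
  V(0,0) = exp(-r*dt) * [p*2.074585 + (1-p)*6.527503] = 4.423249

Answer: Price = V(0,0) = 4.4232


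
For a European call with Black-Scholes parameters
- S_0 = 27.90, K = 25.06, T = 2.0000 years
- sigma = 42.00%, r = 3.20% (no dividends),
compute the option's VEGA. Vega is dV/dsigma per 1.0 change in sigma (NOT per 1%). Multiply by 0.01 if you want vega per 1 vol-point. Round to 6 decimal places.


Answer: Vega = 13.261590

Derivation:
d1 = 0.5854738745; d2 = -0.0084958217
phi(d1) = 0.3361061111; exp(-qT) = 1.0000000000; exp(-rT) = 0.9380049995
Vega = S * exp(-qT) * phi(d1) * sqrt(T) = 27.9000 * 1.0000000000 * 0.3361061111 * 1.4142135624 = 13.261590


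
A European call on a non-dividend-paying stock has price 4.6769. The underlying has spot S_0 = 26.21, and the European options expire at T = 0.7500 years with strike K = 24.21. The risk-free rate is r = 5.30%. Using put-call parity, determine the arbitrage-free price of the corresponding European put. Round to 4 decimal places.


Answer: Put price = 1.7334

Derivation:
Put-call parity: C - P = S_0 * exp(-qT) - K * exp(-rT).
S_0 * exp(-qT) = 26.2100 * 1.00000000 = 26.21000000
K * exp(-rT) = 24.2100 * 0.96102967 = 23.26652823
P = C - S*exp(-qT) + K*exp(-rT)
P = 4.6769 - 26.21000000 + 23.26652823 = 1.7334


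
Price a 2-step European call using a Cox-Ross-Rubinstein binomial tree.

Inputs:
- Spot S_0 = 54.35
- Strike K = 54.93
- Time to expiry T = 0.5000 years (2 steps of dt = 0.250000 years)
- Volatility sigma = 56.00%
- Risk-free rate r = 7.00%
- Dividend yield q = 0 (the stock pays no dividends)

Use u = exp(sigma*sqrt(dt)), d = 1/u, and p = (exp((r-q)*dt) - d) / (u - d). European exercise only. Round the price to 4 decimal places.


Answer: Price = V(0,0) = 8.2739

Derivation:
dt = T/N = 0.250000
u = exp(sigma*sqrt(dt)) = 1.323130; d = 1/u = 0.755784
p = (exp((r-q)*dt) - d) / (u - d) = 0.461571
Discount per step: exp(-r*dt) = 0.982652
Stock lattice S(k, i) with i counting down-moves:
  k=0: S(0,0) = 54.3500
  k=1: S(1,0) = 71.9121; S(1,1) = 41.0768
  k=2: S(2,0) = 95.1491; S(2,1) = 54.3500; S(2,2) = 31.0452
Terminal payoffs V(N, i) = max(S_T - K, 0):
  V(2,0) = 40.219050; V(2,1) = 0.000000; V(2,2) = 0.000000
Backward induction: V(k, i) = exp(-r*dt) * [p * V(k+1, i) + (1-p) * V(k+1, i+1)].
  V(1,0) = exp(-r*dt) * [p*40.219050 + (1-p)*0.000000] = 18.241890
  V(1,1) = exp(-r*dt) * [p*0.000000 + (1-p)*0.000000] = 0.000000
  V(0,0) = exp(-r*dt) * [p*18.241890 + (1-p)*0.000000] = 8.273854


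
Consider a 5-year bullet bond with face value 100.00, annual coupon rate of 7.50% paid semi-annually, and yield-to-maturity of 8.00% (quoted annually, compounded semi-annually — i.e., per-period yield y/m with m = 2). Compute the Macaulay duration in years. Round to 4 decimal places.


Answer: Macaulay duration = 4.2514 years

Derivation:
Coupon per period c = face * coupon_rate / m = 3.750000
Periods per year m = 2; per-period yield y/m = 0.040000
Number of cashflows N = 10
Cashflows (t years, CF_t, discount factor 1/(1+y/m)^(m*t), PV):
  t = 0.5000: CF_t = 3.750000, DF = 0.961538, PV = 3.605769
  t = 1.0000: CF_t = 3.750000, DF = 0.924556, PV = 3.467086
  t = 1.5000: CF_t = 3.750000, DF = 0.888996, PV = 3.333736
  t = 2.0000: CF_t = 3.750000, DF = 0.854804, PV = 3.205516
  t = 2.5000: CF_t = 3.750000, DF = 0.821927, PV = 3.082227
  t = 3.0000: CF_t = 3.750000, DF = 0.790315, PV = 2.963679
  t = 3.5000: CF_t = 3.750000, DF = 0.759918, PV = 2.849692
  t = 4.0000: CF_t = 3.750000, DF = 0.730690, PV = 2.740088
  t = 4.5000: CF_t = 3.750000, DF = 0.702587, PV = 2.634700
  t = 5.0000: CF_t = 103.750000, DF = 0.675564, PV = 70.089783
Price P = sum_t PV_t = 97.972276
Macaulay numerator sum_t t * PV_t:
  t * PV_t at t = 0.5000: 1.802885
  t * PV_t at t = 1.0000: 3.467086
  t * PV_t at t = 1.5000: 5.000605
  t * PV_t at t = 2.0000: 6.411031
  t * PV_t at t = 2.5000: 7.705567
  t * PV_t at t = 3.0000: 8.891038
  t * PV_t at t = 3.5000: 9.973921
  t * PV_t at t = 4.0000: 10.960353
  t * PV_t at t = 4.5000: 11.856151
  t * PV_t at t = 5.0000: 350.448913
Macaulay duration D = (sum_t t * PV_t) / P = 416.517550 / 97.972276 = 4.251382


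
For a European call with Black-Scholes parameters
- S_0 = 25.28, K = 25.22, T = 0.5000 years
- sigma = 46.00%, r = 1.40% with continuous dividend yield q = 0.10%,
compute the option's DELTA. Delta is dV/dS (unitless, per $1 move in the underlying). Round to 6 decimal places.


Answer: Delta = 0.575028

Derivation:
d1 = 0.1899234667; d2 = -0.1353456527
phi(d1) = 0.3918116675; exp(-qT) = 0.9995001250; exp(-rT) = 0.9930244429
N(d1) = 0.5753154483
Delta = exp(-qT) * N(d1) = 0.9995001250 * 0.5753154483 = 0.575028


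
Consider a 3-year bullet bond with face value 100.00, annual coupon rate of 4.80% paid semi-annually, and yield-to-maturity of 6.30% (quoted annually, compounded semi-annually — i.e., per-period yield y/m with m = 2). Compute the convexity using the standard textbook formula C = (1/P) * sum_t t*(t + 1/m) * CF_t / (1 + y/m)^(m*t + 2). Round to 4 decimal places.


Coupon per period c = face * coupon_rate / m = 2.400000
Periods per year m = 2; per-period yield y/m = 0.031500
Number of cashflows N = 6
Cashflows (t years, CF_t, discount factor 1/(1+y/m)^(m*t), PV):
  t = 0.5000: CF_t = 2.400000, DF = 0.969462, PV = 2.326709
  t = 1.0000: CF_t = 2.400000, DF = 0.939856, PV = 2.255656
  t = 1.5000: CF_t = 2.400000, DF = 0.911155, PV = 2.186772
  t = 2.0000: CF_t = 2.400000, DF = 0.883330, PV = 2.119992
  t = 2.5000: CF_t = 2.400000, DF = 0.856355, PV = 2.055252
  t = 3.0000: CF_t = 102.400000, DF = 0.830204, PV = 85.012847
Price P = sum_t PV_t = 95.957228
Convexity numerator sum_t t*(t + 1/m) * CF_t / (1+y/m)^(m*t + 2):
  t = 0.5000: term = 1.093386
  t = 1.0000: term = 3.179989
  t = 1.5000: term = 6.165756
  t = 2.0000: term = 9.962443
  t = 2.5000: term = 14.487314
  t = 3.0000: term = 838.948684
Convexity = (1/P) * sum = 873.837572 / 95.957228 = 9.106532

Answer: Convexity = 9.1065


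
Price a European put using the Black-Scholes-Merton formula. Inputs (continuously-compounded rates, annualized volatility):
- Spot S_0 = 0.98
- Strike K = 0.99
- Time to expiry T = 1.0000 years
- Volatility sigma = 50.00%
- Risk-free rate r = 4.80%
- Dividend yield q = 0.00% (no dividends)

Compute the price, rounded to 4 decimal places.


d1 = (ln(S/K) + (r - q + 0.5*sigma^2) * T) / (sigma * sqrt(T)) = 0.32569526
d2 = d1 - sigma * sqrt(T) = -0.17430474
exp(-rT) = 0.95313379; exp(-qT) = 1.00000000
P = K * exp(-rT) * N(-d2) - S_0 * exp(-qT) * N(-d1)
N(-d1) = 0.37232747; N(-d2) = 0.56918701
P = 0.9900 * 0.95313379 * 0.56918701 - 0.9800 * 1.00000000 * 0.37232747 = 0.1722

Answer: Price = 0.1722


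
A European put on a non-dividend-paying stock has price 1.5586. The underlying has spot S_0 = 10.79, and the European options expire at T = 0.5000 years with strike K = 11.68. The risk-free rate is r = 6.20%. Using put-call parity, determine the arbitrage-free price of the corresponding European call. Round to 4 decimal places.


Put-call parity: C - P = S_0 * exp(-qT) - K * exp(-rT).
S_0 * exp(-qT) = 10.7900 * 1.00000000 = 10.79000000
K * exp(-rT) = 11.6800 * 0.96947557 = 11.32347469
C = P + S*exp(-qT) - K*exp(-rT)
C = 1.5586 + 10.79000000 - 11.32347469 = 1.0251

Answer: Call price = 1.0251


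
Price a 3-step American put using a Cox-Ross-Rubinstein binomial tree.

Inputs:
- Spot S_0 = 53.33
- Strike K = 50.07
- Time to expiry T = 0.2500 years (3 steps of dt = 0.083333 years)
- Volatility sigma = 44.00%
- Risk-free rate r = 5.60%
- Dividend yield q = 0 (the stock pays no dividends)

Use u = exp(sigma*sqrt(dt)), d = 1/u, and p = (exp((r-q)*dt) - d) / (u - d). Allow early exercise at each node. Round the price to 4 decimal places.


dt = T/N = 0.083333
u = exp(sigma*sqrt(dt)) = 1.135436; d = 1/u = 0.880719
p = (exp((r-q)*dt) - d) / (u - d) = 0.486652
Discount per step: exp(-r*dt) = 0.995344
Stock lattice S(k, i) with i counting down-moves:
  k=0: S(0,0) = 53.3300
  k=1: S(1,0) = 60.5528; S(1,1) = 46.9687
  k=2: S(2,0) = 68.7539; S(2,1) = 53.3300; S(2,2) = 41.3662
  k=3: S(3,0) = 78.0657; S(3,1) = 60.5528; S(3,2) = 46.9687; S(3,3) = 36.4320
Terminal payoffs V(N, i) = max(K - S_T, 0):
  V(3,0) = 0.000000; V(3,1) = 0.000000; V(3,2) = 3.101274; V(3,3) = 13.637988
Backward induction: V(k, i) = exp(-r*dt) * [p * V(k+1, i) + (1-p) * V(k+1, i+1)]; then take max(V_cont, immediate exercise) for American.
  V(2,0) = exp(-r*dt) * [p*0.000000 + (1-p)*0.000000] = 0.000000; exercise = 0.000000; V(2,0) = max -> 0.000000
  V(2,1) = exp(-r*dt) * [p*0.000000 + (1-p)*3.101274] = 1.584621; exercise = 0.000000; V(2,1) = max -> 1.584621
  V(2,2) = exp(-r*dt) * [p*3.101274 + (1-p)*13.637988] = 8.470652; exercise = 8.703768; V(2,2) = max -> 8.703768
  V(1,0) = exp(-r*dt) * [p*0.000000 + (1-p)*1.584621] = 0.809674; exercise = 0.000000; V(1,0) = max -> 0.809674
  V(1,1) = exp(-r*dt) * [p*1.584621 + (1-p)*8.703768] = 5.214827; exercise = 3.101274; V(1,1) = max -> 5.214827
  V(0,0) = exp(-r*dt) * [p*0.809674 + (1-p)*5.214827] = 3.056752; exercise = 0.000000; V(0,0) = max -> 3.056752

Answer: Price = V(0,0) = 3.0568


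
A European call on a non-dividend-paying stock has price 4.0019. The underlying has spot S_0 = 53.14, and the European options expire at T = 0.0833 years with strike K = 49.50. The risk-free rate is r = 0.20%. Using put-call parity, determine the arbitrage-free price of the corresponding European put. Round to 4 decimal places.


Put-call parity: C - P = S_0 * exp(-qT) - K * exp(-rT).
S_0 * exp(-qT) = 53.1400 * 1.00000000 = 53.14000000
K * exp(-rT) = 49.5000 * 0.99983341 = 49.49175399
P = C - S*exp(-qT) + K*exp(-rT)
P = 4.0019 - 53.14000000 + 49.49175399 = 0.3537

Answer: Put price = 0.3537


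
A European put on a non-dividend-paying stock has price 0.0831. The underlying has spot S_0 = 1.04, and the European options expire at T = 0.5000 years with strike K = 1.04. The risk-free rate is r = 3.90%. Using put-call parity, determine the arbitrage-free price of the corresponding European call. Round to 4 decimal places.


Answer: Call price = 0.1032

Derivation:
Put-call parity: C - P = S_0 * exp(-qT) - K * exp(-rT).
S_0 * exp(-qT) = 1.0400 * 1.00000000 = 1.04000000
K * exp(-rT) = 1.0400 * 0.98068890 = 1.01991645
C = P + S*exp(-qT) - K*exp(-rT)
C = 0.0831 + 1.04000000 - 1.01991645 = 0.1032


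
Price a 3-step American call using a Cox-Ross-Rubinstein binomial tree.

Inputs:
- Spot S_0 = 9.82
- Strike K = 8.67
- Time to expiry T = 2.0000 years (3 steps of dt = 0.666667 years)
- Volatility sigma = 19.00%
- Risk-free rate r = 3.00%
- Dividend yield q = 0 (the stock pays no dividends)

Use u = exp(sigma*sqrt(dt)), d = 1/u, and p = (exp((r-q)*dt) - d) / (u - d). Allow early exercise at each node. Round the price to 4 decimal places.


Answer: Price = V(0,0) = 1.9930

Derivation:
dt = T/N = 0.666667
u = exp(sigma*sqrt(dt)) = 1.167815; d = 1/u = 0.856300
p = (exp((r-q)*dt) - d) / (u - d) = 0.526143
Discount per step: exp(-r*dt) = 0.980199
Stock lattice S(k, i) with i counting down-moves:
  k=0: S(0,0) = 9.8200
  k=1: S(1,0) = 11.4679; S(1,1) = 8.4089
  k=2: S(2,0) = 13.3924; S(2,1) = 9.8200; S(2,2) = 7.2005
  k=3: S(3,0) = 15.6399; S(3,1) = 11.4679; S(3,2) = 8.4089; S(3,3) = 6.1658
Terminal payoffs V(N, i) = max(S_T - K, 0):
  V(3,0) = 6.969882; V(3,1) = 2.797942; V(3,2) = 0.000000; V(3,3) = 0.000000
Backward induction: V(k, i) = exp(-r*dt) * [p * V(k+1, i) + (1-p) * V(k+1, i+1)]; then take max(V_cont, immediate exercise) for American.
  V(2,0) = exp(-r*dt) * [p*6.969882 + (1-p)*2.797942] = 4.894110; exercise = 4.722433; V(2,0) = max -> 4.894110
  V(2,1) = exp(-r*dt) * [p*2.797942 + (1-p)*0.000000] = 1.442967; exercise = 1.150000; V(2,1) = max -> 1.442967
  V(2,2) = exp(-r*dt) * [p*0.000000 + (1-p)*0.000000] = 0.000000; exercise = 0.000000; V(2,2) = max -> 0.000000
  V(1,0) = exp(-r*dt) * [p*4.894110 + (1-p)*1.442967] = 3.194233; exercise = 2.797942; V(1,0) = max -> 3.194233
  V(1,1) = exp(-r*dt) * [p*1.442967 + (1-p)*0.000000] = 0.744173; exercise = 0.000000; V(1,1) = max -> 0.744173
  V(0,0) = exp(-r*dt) * [p*3.194233 + (1-p)*0.744173] = 1.992993; exercise = 1.150000; V(0,0) = max -> 1.992993


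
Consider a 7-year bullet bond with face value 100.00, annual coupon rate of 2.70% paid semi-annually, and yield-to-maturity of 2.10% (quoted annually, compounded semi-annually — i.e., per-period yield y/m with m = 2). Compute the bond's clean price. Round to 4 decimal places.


Coupon per period c = face * coupon_rate / m = 1.350000
Periods per year m = 2; per-period yield y/m = 0.010500
Number of cashflows N = 14
Cashflows (t years, CF_t, discount factor 1/(1+y/m)^(m*t), PV):
  t = 0.5000: CF_t = 1.350000, DF = 0.989609, PV = 1.335972
  t = 1.0000: CF_t = 1.350000, DF = 0.979326, PV = 1.322090
  t = 1.5000: CF_t = 1.350000, DF = 0.969150, PV = 1.308353
  t = 2.0000: CF_t = 1.350000, DF = 0.959080, PV = 1.294758
  t = 2.5000: CF_t = 1.350000, DF = 0.949114, PV = 1.281304
  t = 3.0000: CF_t = 1.350000, DF = 0.939252, PV = 1.267990
  t = 3.5000: CF_t = 1.350000, DF = 0.929492, PV = 1.254815
  t = 4.0000: CF_t = 1.350000, DF = 0.919834, PV = 1.241776
  t = 4.5000: CF_t = 1.350000, DF = 0.910276, PV = 1.228873
  t = 5.0000: CF_t = 1.350000, DF = 0.900818, PV = 1.216104
  t = 5.5000: CF_t = 1.350000, DF = 0.891457, PV = 1.203467
  t = 6.0000: CF_t = 1.350000, DF = 0.882194, PV = 1.190962
  t = 6.5000: CF_t = 1.350000, DF = 0.873027, PV = 1.178587
  t = 7.0000: CF_t = 101.350000, DF = 0.863956, PV = 87.561925
Price P = sum_t PV_t = 103.886976

Answer: Price = 103.8870


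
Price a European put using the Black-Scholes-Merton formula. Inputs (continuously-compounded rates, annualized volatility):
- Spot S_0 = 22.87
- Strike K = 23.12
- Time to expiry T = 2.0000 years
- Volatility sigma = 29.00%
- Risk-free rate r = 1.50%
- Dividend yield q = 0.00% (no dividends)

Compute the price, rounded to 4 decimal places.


d1 = (ln(S/K) + (r - q + 0.5*sigma^2) * T) / (sigma * sqrt(T)) = 0.25170067
d2 = d1 - sigma * sqrt(T) = -0.15842127
exp(-rT) = 0.97044553; exp(-qT) = 1.00000000
P = K * exp(-rT) * N(-d2) - S_0 * exp(-qT) * N(-d1)
N(-d1) = 0.40063622; N(-d2) = 0.56293757
P = 23.1200 * 0.97044553 * 0.56293757 - 22.8700 * 1.00000000 * 0.40063622 = 3.4679

Answer: Price = 3.4679


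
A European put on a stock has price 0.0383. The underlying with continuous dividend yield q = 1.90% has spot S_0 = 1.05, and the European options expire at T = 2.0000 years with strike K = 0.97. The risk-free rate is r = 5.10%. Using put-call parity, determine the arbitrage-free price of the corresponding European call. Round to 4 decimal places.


Put-call parity: C - P = S_0 * exp(-qT) - K * exp(-rT).
S_0 * exp(-qT) = 1.0500 * 0.96271294 = 1.01084859
K * exp(-rT) = 0.9700 * 0.90302955 = 0.87593867
C = P + S*exp(-qT) - K*exp(-rT)
C = 0.0383 + 1.01084859 - 0.87593867 = 0.1732

Answer: Call price = 0.1732


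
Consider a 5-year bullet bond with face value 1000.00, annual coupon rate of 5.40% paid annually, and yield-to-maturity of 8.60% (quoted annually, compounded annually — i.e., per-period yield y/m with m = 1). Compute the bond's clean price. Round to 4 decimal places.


Answer: Price = 874.2285

Derivation:
Coupon per period c = face * coupon_rate / m = 54.000000
Periods per year m = 1; per-period yield y/m = 0.086000
Number of cashflows N = 5
Cashflows (t years, CF_t, discount factor 1/(1+y/m)^(m*t), PV):
  t = 1.0000: CF_t = 54.000000, DF = 0.920810, PV = 49.723757
  t = 2.0000: CF_t = 54.000000, DF = 0.847892, PV = 45.786148
  t = 3.0000: CF_t = 54.000000, DF = 0.780747, PV = 42.160357
  t = 4.0000: CF_t = 54.000000, DF = 0.718920, PV = 38.821692
  t = 5.0000: CF_t = 1054.000000, DF = 0.661989, PV = 697.736568
Price P = sum_t PV_t = 874.228522


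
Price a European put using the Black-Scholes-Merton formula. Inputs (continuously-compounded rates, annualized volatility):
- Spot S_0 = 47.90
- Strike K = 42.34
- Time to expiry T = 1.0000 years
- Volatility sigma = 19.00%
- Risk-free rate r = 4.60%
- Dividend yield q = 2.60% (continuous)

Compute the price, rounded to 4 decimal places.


d1 = (ln(S/K) + (r - q + 0.5*sigma^2) * T) / (sigma * sqrt(T)) = 0.84964862
d2 = d1 - sigma * sqrt(T) = 0.65964862
exp(-rT) = 0.95504196; exp(-qT) = 0.97433509
P = K * exp(-rT) * N(-d2) - S_0 * exp(-qT) * N(-d1)
N(-d1) = 0.19776023; N(-d2) = 0.25473967
P = 42.3400 * 0.95504196 * 0.25473967 - 47.9000 * 0.97433509 * 0.19776023 = 1.0712

Answer: Price = 1.0712


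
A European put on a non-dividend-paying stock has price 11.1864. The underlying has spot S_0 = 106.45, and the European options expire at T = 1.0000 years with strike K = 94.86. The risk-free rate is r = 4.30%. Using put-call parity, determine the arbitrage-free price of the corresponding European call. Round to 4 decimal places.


Put-call parity: C - P = S_0 * exp(-qT) - K * exp(-rT).
S_0 * exp(-qT) = 106.4500 * 1.00000000 = 106.45000000
K * exp(-rT) = 94.8600 * 0.95791139 = 90.86747446
C = P + S*exp(-qT) - K*exp(-rT)
C = 11.1864 + 106.45000000 - 90.86747446 = 26.7689

Answer: Call price = 26.7689


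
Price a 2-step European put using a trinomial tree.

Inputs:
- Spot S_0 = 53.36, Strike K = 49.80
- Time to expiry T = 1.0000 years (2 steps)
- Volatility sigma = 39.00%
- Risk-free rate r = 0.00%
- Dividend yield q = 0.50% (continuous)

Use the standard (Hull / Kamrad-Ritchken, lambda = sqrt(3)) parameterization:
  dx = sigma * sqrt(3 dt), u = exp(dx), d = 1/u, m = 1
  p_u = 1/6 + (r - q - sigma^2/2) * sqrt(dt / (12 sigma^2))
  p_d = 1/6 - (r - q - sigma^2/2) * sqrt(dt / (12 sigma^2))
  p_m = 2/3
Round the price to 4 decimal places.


Answer: Price = V(0,0) = 5.9366

Derivation:
dt = T/N = 0.500000; dx = sigma*sqrt(3*dt) = 0.477650
u = exp(dx) = 1.612282; d = 1/u = 0.620239
p_u = 0.124245, p_m = 0.666667, p_d = 0.209088
Discount per step: exp(-r*dt) = 1.000000
Stock lattice S(k, j) with j the centered position index:
  k=0: S(0,+0) = 53.3600
  k=1: S(1,-1) = 33.0959; S(1,+0) = 53.3600; S(1,+1) = 86.0314
  k=2: S(2,-2) = 20.5274; S(2,-1) = 33.0959; S(2,+0) = 53.3600; S(2,+1) = 86.0314; S(2,+2) = 138.7068
Terminal payoffs V(N, j) = max(K - S_T, 0):
  V(2,-2) = 29.272604; V(2,-1) = 16.704051; V(2,+0) = 0.000000; V(2,+1) = 0.000000; V(2,+2) = 0.000000
Backward induction: V(k, j) = exp(-r*dt) * [p_u * V(k+1, j+1) + p_m * V(k+1, j) + p_d * V(k+1, j-1)]
  V(1,-1) = exp(-r*dt) * [p_u*0.000000 + p_m*16.704051 + p_d*29.272604] = 17.256579
  V(1,+0) = exp(-r*dt) * [p_u*0.000000 + p_m*0.000000 + p_d*16.704051] = 3.492614
  V(1,+1) = exp(-r*dt) * [p_u*0.000000 + p_m*0.000000 + p_d*0.000000] = 0.000000
  V(0,+0) = exp(-r*dt) * [p_u*0.000000 + p_m*3.492614 + p_d*17.256579] = 5.936550


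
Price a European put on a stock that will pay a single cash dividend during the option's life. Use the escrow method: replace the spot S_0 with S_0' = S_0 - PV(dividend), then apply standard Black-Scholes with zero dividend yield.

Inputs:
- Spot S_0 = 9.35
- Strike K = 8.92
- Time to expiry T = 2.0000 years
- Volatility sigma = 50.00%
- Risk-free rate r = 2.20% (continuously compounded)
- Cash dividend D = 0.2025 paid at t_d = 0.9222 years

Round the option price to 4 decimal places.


Answer: Price = 2.1474

Derivation:
PV(D) = D * exp(-r * t_d) = 0.2025 * 0.97991602 = 0.19843300
S_0' = S_0 - PV(D) = 9.3500 - 0.19843300 = 9.15156700
d1 = (ln(S_0'/K) + (r + sigma^2/2)*T) / (sigma*sqrt(T)) = 0.45202391
d2 = d1 - sigma*sqrt(T) = -0.25508287
exp(-rT) = 0.95695396
N(-d1) = 0.32562588; N(-d2) = 0.60067045
P = K * exp(-rT) * N(-d2) - S_0' * N(-d1) = 8.9200 * 0.95695396 * 0.60067045 - 9.15156700 * 0.32562588 = 2.1474


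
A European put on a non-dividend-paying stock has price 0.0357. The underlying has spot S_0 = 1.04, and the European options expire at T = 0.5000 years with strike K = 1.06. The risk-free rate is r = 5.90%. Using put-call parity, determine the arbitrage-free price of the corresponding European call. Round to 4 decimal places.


Put-call parity: C - P = S_0 * exp(-qT) - K * exp(-rT).
S_0 * exp(-qT) = 1.0400 * 1.00000000 = 1.04000000
K * exp(-rT) = 1.0600 * 0.97093088 = 1.02918673
C = P + S*exp(-qT) - K*exp(-rT)
C = 0.0357 + 1.04000000 - 1.02918673 = 0.0465

Answer: Call price = 0.0465


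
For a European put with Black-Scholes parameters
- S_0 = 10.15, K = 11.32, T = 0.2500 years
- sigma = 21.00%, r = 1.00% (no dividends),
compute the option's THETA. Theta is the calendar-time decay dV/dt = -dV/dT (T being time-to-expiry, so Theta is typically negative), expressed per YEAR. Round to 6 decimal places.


Answer: Theta = -0.438193

Derivation:
d1 = -0.9627130218; d2 = -1.0677130218
phi(d1) = 0.2509888622; exp(-qT) = 1.0000000000; exp(-rT) = 0.9975031224
Theta = -S*exp(-qT)*phi(d1)*sigma/(2*sqrt(T)) + r*K*exp(-rT)*N(-d2) - q*S*exp(-qT)*N(-d1)
N(-d1) = 0.8321542200; N(-d2) = 0.8571750086; sqrt(T) = 0.5000000000
Term 1 = -10.1500 * 1.0000000000 * 0.2509888622 * 0.2100 / (2 * 0.5000000000) = -0.5349827598
Term 2 = 0.0100 * 11.3200 * 0.9975031224 * 0.8571750086 = 0.0967899334
Term 3 = 0 (no dividend yield, q = 0)
Theta = -0.5349827598 + (0.0967899334) + (0.0000000000) = -0.438193
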